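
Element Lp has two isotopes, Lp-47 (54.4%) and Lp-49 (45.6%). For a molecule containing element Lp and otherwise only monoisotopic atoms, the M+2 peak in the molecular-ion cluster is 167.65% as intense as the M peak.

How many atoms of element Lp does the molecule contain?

For n independent Lp atoms, I(M+2)/I(M) = n · (abundance Lp-49) / (abundance Lp-47) = n · 0.456/0.544.
n = 1.6765 × 0.544/0.456 = 2.00 ≈ 2

2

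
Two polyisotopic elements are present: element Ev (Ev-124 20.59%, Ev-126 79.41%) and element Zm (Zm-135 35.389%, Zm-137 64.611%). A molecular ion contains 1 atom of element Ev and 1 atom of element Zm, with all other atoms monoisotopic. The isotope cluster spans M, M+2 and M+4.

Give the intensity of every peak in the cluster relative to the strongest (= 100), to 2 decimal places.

14.20 : 80.70 : 100.00

Element Ev pattern (n=1): 0.2059 : 0.7941
Element Zm pattern (n=1): 0.35389 : 0.64611
Convolve the two distributions (both contribute in 2-u steps):
  M: 0.2059×0.35389 = 0.072866
  M+2: 0.2059×0.64611 + 0.7941×0.35389 = 0.414058
  M+4: 0.7941×0.64611 = 0.513076
Scale to base peak (0.513076) = 100: 14.20 : 80.70 : 100.00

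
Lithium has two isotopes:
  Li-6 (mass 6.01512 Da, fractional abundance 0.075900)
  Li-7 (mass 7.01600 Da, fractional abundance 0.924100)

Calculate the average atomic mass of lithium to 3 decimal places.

Weight each isotope mass by its fractional abundance: 0.075900 × 6.01512 + 0.924100 × 7.01600
= 0.456548 + 6.483486 = 6.940034 Da

6.940 Da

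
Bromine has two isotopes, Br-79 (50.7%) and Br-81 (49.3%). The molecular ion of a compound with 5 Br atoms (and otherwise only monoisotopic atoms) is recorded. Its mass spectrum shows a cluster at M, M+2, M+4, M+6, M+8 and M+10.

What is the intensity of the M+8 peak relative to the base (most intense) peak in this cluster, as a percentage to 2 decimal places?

Binomial terms of (0.507 + 0.493)^5: M 0.0335, M+2 0.1629, M+4 0.3168, M+6 0.3080, M+8 0.1497, M+10 0.0291 → M+4 is the base peak.
P(M+4) = C(5,2) × 0.507^3 × 0.493^2 = 10 × 0.13032384 × 0.243049 = 0.316751 (base)
P(M+8) = C(5,4) × 0.507^1 × 0.493^4 = 5 × 0.5070 × 0.05907282 = 0.149750
Relative intensity = 0.149750 / 0.316751 × 100 = 47.28

47.28%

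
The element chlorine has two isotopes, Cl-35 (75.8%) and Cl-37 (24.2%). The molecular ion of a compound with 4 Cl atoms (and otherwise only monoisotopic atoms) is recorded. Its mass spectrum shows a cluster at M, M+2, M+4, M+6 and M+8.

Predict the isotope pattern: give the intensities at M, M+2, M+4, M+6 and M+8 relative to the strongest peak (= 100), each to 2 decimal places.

Each Cl atom is independently Cl-35 (p = 0.758) or Cl-37 (q = 0.242); the cluster is the binomial expansion (p + q)^4.
P(M) = 0.758^4 = 0.330124
P(M+2) = 4 × 0.758^3 × 0.242^1 = 0.421583
P(M+4) = 6 × 0.758^2 × 0.242^2 = 0.201893
P(M+6) = 4 × 0.758^1 × 0.242^3 = 0.042971
P(M+8) = 0.242^4 = 0.003430
The M+2 peak is largest (0.421583); scaling to 100 gives 78.31 : 100.00 : 47.89 : 10.19 : 0.81.

78.31 : 100.00 : 47.89 : 10.19 : 0.81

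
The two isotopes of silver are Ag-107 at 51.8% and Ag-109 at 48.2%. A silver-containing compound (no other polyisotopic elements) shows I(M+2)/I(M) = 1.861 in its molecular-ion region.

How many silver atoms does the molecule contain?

2

The M+2/M ratio from n Ag atoms is n · q/p = n · 0.482/0.518.
n = 1.861 × 0.518/0.482 = 2.00 ≈ 2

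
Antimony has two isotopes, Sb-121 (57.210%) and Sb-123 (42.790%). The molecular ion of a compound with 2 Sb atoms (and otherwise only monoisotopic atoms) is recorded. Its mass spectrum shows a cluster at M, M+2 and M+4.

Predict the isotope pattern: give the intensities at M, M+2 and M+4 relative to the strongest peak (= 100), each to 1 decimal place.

66.8 : 100.0 : 37.4

The 2 Sb atoms are independent, so intensities follow the terms of (0.57210 + 0.42790)^2.
P(M) = 0.57210^2 = 0.327298
P(M+2) = 2 × 0.57210^1 × 0.42790^1 = 0.489603
P(M+4) = 0.42790^2 = 0.183098
The M+2 peak is largest (0.489603); scaling to 100 gives 66.8 : 100.0 : 37.4.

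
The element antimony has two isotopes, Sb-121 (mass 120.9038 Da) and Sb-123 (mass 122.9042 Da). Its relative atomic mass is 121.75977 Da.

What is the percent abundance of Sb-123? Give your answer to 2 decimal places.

42.79%

With x = fraction of Sb-121 (so Sb-123 is 1 − x):
120.9038·x + 122.9042·(1 − x) = 121.75977
(120.9038 − 122.9042)·x = 121.75977 − 122.9042
x = -1.14443 / -2.0004 = 0.57210 → 57.21% Sb-121, 42.79% Sb-123.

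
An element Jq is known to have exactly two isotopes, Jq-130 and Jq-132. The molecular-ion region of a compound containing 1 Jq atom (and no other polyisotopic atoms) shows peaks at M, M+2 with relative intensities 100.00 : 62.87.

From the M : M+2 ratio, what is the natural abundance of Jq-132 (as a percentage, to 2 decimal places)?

38.60%

Write p for the Jq-130 fraction. I(M+2)/I(M) = [C(1,1)·p^0·(1−p)] / p^1 = 1·(1−p)/p = 62.87/100.00 = 0.6287
(1−p)/p = 0.6287/1 = 0.6287  ⇒  p = 1/(1 + 0.6287) = 0.6140
Jq-130: 61.40%, Jq-132: 38.60%.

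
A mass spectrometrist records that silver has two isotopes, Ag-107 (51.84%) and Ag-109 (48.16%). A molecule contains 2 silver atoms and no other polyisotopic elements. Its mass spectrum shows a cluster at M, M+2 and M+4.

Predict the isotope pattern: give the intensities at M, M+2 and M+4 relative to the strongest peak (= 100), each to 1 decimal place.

The 2 Ag atoms are independent, so intensities follow the terms of (0.5184 + 0.4816)^2.
P(M) = 0.5184^2 = 0.268739
P(M+2) = 2 × 0.5184^1 × 0.4816^1 = 0.499323
P(M+4) = 0.4816^2 = 0.231939
The M+2 peak is largest (0.499323); scaling to 100 gives 53.8 : 100.0 : 46.5.

53.8 : 100.0 : 46.5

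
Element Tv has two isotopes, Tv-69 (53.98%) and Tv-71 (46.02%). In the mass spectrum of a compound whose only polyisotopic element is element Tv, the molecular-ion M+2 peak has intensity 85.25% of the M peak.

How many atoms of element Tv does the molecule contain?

With n Tv atoms, P(M+2)/P(M) = C(n,1)·p^(n−1)q / p^n = n·q/p = n · 0.4602/0.5398.
n = 0.8525 × 0.5398/0.4602 = 1.00 ≈ 1

1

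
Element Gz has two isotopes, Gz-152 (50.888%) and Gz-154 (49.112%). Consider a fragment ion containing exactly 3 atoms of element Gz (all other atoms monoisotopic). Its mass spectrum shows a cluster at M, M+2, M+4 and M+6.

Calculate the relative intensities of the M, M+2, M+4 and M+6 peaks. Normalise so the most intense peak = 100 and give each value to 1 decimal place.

Expanding (0.50888 + 0.49112)^3:
P(M) = 0.50888^3 = 0.131779
P(M+2) = 3 × 0.50888^2 × 0.49112^1 = 0.381540
P(M+4) = 3 × 0.50888^1 × 0.49112^2 = 0.368224
P(M+6) = 0.49112^3 = 0.118458
The M+2 peak is largest (0.381540); scaling to 100 gives 34.5 : 100.0 : 96.5 : 31.0.

34.5 : 100.0 : 96.5 : 31.0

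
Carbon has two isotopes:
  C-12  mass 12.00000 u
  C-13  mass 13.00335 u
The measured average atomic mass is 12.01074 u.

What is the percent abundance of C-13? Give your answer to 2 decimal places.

Writing the weighted mean with unknown fraction x of C-12:
12.00000·x + 13.00335·(1 − x) = 12.01074
(12.00000 − 13.00335)·x = 12.01074 − 13.00335
x = -0.99261 / -1.00335 = 0.98930 → 98.93% C-12, 1.07% C-13.

1.07%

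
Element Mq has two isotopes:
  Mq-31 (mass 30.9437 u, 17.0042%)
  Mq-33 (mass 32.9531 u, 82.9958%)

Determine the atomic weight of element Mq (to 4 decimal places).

Weight each isotope mass by its fractional abundance: 0.170042 × 30.9437 + 0.829958 × 32.9531
= 5.26173 + 27.34969 = 32.61142 u

32.6114 u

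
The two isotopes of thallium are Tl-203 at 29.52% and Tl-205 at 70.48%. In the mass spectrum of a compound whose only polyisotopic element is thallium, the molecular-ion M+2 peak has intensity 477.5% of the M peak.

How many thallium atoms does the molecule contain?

With n Tl atoms, P(M+2)/P(M) = C(n,1)·p^(n−1)q / p^n = n·q/p = n · 0.7048/0.2952.
n = 4.775 × 0.2952/0.7048 = 2.00 ≈ 2

2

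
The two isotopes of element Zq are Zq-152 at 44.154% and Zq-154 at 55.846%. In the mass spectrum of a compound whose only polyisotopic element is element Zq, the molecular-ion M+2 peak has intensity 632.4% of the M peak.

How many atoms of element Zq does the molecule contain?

With n Zq atoms, P(M+2)/P(M) = C(n,1)·p^(n−1)q / p^n = n·q/p = n · 0.55846/0.44154.
n = 6.324 × 0.44154/0.55846 = 5.00 ≈ 5

5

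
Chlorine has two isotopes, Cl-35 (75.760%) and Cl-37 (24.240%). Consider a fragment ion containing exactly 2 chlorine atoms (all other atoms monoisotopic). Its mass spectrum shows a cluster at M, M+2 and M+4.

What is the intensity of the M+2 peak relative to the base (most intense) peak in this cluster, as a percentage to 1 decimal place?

64.0%

Term probabilities: M 0.5740, M+2 0.3673, M+4 0.0588. Base peak = M.
P(M) = C(2,0) × 0.75760^2 × 0.24240^0 = 1 × 0.57395776 × 1.0000 = 0.573958 (base)
P(M+2) = C(2,1) × 0.75760^1 × 0.24240^1 = 2 × 0.7576 × 0.2424 = 0.367284
Relative intensity = 0.367284 / 0.573958 × 100 = 64.0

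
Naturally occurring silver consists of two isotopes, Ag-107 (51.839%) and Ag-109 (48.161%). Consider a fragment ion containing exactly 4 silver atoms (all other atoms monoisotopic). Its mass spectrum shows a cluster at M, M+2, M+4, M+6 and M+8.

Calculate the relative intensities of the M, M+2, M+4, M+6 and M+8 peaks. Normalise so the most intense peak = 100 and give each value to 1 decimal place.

Each Ag atom is independently Ag-107 (p = 0.51839) or Ag-109 (q = 0.48161); the cluster is the binomial expansion (p + q)^4.
P(M) = 0.51839^4 = 0.072215
P(M+2) = 4 × 0.51839^3 × 0.48161^1 = 0.268365
P(M+4) = 6 × 0.51839^2 × 0.48161^2 = 0.373986
P(M+6) = 4 × 0.51839^1 × 0.48161^3 = 0.231634
P(M+8) = 0.48161^4 = 0.053800
The M+4 peak is largest (0.373986); scaling to 100 gives 19.3 : 71.8 : 100.0 : 61.9 : 14.4.

19.3 : 71.8 : 100.0 : 61.9 : 14.4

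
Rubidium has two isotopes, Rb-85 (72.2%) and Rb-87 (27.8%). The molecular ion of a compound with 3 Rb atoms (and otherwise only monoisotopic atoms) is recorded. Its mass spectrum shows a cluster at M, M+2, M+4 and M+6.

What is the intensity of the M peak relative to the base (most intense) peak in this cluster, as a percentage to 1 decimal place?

Binomial terms of (0.722 + 0.278)^3: M 0.3764, M+2 0.4348, M+4 0.1674, M+6 0.0215 → M+2 is the base peak.
P(M+2) = C(3,1) × 0.722^2 × 0.278^1 = 3 × 0.521284 × 0.2780 = 0.434751 (base)
P(M) = C(3,0) × 0.722^3 × 0.278^0 = 1 × 0.37636705 × 1.0000 = 0.376367
Relative intensity = 0.376367 / 0.434751 × 100 = 86.6

86.6%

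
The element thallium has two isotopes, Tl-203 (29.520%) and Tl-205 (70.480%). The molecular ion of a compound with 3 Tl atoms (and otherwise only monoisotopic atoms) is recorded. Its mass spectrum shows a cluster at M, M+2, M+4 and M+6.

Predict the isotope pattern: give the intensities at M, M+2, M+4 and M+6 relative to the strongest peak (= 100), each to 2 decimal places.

5.85 : 41.88 : 100.00 : 79.58

Expanding (0.29520 + 0.70480)^3:
P(M) = 0.29520^3 = 0.025725
P(M+2) = 3 × 0.29520^2 × 0.70480^1 = 0.184255
P(M+4) = 3 × 0.29520^1 × 0.70480^2 = 0.439916
P(M+6) = 0.70480^3 = 0.350104
The M+4 peak is largest (0.439916); scaling to 100 gives 5.85 : 41.88 : 100.00 : 79.58.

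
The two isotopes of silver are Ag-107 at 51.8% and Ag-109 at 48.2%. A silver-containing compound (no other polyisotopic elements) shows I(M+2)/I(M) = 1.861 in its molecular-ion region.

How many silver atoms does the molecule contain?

2

For n independent Ag atoms, I(M+2)/I(M) = n · (abundance Ag-109) / (abundance Ag-107) = n · 0.482/0.518.
n = 1.861 × 0.518/0.482 = 2.00 ≈ 2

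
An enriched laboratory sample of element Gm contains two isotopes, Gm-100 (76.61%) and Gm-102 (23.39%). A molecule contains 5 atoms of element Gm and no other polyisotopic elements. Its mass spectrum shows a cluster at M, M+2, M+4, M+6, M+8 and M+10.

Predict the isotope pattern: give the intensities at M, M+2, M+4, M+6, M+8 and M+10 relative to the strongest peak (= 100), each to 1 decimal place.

65.5 : 100.0 : 61.1 : 18.6 : 2.8 : 0.2

Expanding (0.7661 + 0.2339)^5:
P(M) = 0.7661^5 = 0.263893
P(M+2) = 5 × 0.7661^4 × 0.2339^1 = 0.402849
P(M+4) = 10 × 0.7661^3 × 0.2339^2 = 0.245990
P(M+6) = 10 × 0.7661^2 × 0.2339^3 = 0.075104
P(M+8) = 5 × 0.7661^1 × 0.2339^4 = 0.011465
P(M+10) = 0.2339^5 = 0.000700
The M+2 peak is largest (0.402849); scaling to 100 gives 65.5 : 100.0 : 61.1 : 18.6 : 2.8 : 0.2.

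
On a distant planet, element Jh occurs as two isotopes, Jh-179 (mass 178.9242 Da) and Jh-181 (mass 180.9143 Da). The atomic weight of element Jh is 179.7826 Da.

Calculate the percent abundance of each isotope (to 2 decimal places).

Jh-179: 56.87%, Jh-181: 43.13%

With x = fraction of Jh-179 (so Jh-181 is 1 − x):
178.9242·x + 180.9143·(1 − x) = 179.7826
(178.9242 − 180.9143)·x = 179.7826 − 180.9143
x = -1.1317 / -1.9901 = 0.56866 → 56.87% Jh-179, 43.13% Jh-181.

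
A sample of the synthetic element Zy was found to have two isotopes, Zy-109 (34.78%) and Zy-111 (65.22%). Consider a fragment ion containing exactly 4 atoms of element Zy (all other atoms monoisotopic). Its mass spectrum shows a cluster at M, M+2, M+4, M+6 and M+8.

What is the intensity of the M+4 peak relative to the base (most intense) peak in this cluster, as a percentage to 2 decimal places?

79.99%

Binomial terms of (0.3478 + 0.6522)^4: M 0.0146, M+2 0.1098, M+4 0.3087, M+6 0.3860, M+8 0.1809 → M+6 is the base peak.
P(M+6) = C(4,3) × 0.3478^1 × 0.6522^3 = 4 × 0.3478 × 0.27742295 = 0.385951 (base)
P(M+4) = C(4,2) × 0.3478^2 × 0.6522^2 = 6 × 0.12096484 × 0.42536484 = 0.308725
Relative intensity = 0.308725 / 0.385951 × 100 = 79.99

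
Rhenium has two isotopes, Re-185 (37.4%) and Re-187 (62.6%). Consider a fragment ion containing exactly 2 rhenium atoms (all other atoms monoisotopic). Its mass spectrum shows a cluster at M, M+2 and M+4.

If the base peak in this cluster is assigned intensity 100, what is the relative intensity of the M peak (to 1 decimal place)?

29.9

(0.374 + 0.626)^2 gives M 0.1399, M+2 0.4682, M+4 0.3919; the largest is M+2.
P(M+2) = C(2,1) × 0.374^1 × 0.626^1 = 2 × 0.3740 × 0.6260 = 0.468248 (base)
P(M) = C(2,0) × 0.374^2 × 0.626^0 = 1 × 0.139876 × 1.0000 = 0.139876
Relative intensity = 0.139876 / 0.468248 × 100 = 29.9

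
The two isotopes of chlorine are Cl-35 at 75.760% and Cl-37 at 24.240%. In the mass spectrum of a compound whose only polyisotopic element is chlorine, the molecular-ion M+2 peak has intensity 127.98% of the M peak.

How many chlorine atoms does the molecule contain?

4

With n Cl atoms, P(M+2)/P(M) = C(n,1)·p^(n−1)q / p^n = n·q/p = n · 0.24240/0.75760.
n = 1.2798 × 0.75760/0.24240 = 4.00 ≈ 4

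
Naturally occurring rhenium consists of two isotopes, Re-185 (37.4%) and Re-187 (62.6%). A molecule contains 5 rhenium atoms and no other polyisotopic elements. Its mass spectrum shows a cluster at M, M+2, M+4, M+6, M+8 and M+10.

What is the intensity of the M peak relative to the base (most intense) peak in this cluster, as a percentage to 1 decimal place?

(0.374 + 0.626)^5 gives M 0.0073, M+2 0.0612, M+4 0.2050, M+6 0.3431, M+8 0.2872, M+10 0.0961; the largest is M+6.
P(M+6) = C(5,3) × 0.374^2 × 0.626^3 = 10 × 0.139876 × 0.24531438 = 0.343136 (base)
P(M) = C(5,0) × 0.374^5 × 0.626^0 = 1 × 0.00731742 × 1.0000 = 0.007317
Relative intensity = 0.007317 / 0.343136 × 100 = 2.1

2.1%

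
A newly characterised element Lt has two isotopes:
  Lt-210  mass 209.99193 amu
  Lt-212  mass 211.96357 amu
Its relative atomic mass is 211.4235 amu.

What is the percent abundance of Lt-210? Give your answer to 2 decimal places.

27.39%

With x = fraction of Lt-210 (so Lt-212 is 1 − x):
209.99193·x + 211.96357·(1 − x) = 211.4235
(209.99193 − 211.96357)·x = 211.4235 − 211.96357
x = -0.54007 / -1.97164 = 0.27392 → 27.39% Lt-210, 72.61% Lt-212.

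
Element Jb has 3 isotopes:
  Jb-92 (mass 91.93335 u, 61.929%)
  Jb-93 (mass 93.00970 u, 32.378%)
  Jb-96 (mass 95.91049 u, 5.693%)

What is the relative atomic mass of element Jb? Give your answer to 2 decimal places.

92.51 u

Average mass = Σ (abundance × isotope mass) = 0.61929 × 91.93335 + 0.32378 × 93.00970 + 0.05693 × 95.91049
= 56.933404 + 30.114681 + 5.460184 = 92.508269 u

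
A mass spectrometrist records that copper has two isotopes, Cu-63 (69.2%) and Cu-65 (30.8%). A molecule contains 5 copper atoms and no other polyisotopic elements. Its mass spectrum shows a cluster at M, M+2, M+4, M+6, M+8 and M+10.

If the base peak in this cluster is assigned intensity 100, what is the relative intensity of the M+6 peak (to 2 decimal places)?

39.62

(0.692 + 0.308)^5 gives M 0.1587, M+2 0.3531, M+4 0.3144, M+6 0.1399, M+8 0.0311, M+10 0.0028; the largest is M+2.
P(M+2) = C(5,1) × 0.692^4 × 0.308^1 = 5 × 0.22931073 × 0.3080 = 0.353139 (base)
P(M+6) = C(5,3) × 0.692^2 × 0.308^3 = 10 × 0.478864 × 0.02921811 = 0.139915
Relative intensity = 0.139915 / 0.353139 × 100 = 39.62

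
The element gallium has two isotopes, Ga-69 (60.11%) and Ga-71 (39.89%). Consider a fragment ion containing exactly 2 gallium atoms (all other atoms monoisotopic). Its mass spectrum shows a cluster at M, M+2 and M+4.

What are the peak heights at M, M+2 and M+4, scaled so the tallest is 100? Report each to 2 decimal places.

75.34 : 100.00 : 33.18

Expanding (0.6011 + 0.3989)^2:
P(M) = 0.6011^2 = 0.361321
P(M+2) = 2 × 0.6011^1 × 0.3989^1 = 0.479558
P(M+4) = 0.3989^2 = 0.159121
The M+2 peak is largest (0.479558); scaling to 100 gives 75.34 : 100.00 : 33.18.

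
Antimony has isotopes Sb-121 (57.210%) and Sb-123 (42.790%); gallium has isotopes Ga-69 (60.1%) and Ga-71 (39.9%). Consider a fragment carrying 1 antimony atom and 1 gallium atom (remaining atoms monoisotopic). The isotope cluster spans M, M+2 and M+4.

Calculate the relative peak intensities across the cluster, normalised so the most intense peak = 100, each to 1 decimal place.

Antimony pattern (n=1): 0.5721 : 0.4279
Gallium pattern (n=1): 0.6010 : 0.3990
Convolve the two distributions (both contribute in 2-u steps):
  M: 0.5721×0.6010 = 0.343832
  M+2: 0.5721×0.3990 + 0.4279×0.6010 = 0.485436
  M+4: 0.4279×0.3990 = 0.170732
Scale to base peak (0.485436) = 100: 70.8 : 100.0 : 35.2

70.8 : 100.0 : 35.2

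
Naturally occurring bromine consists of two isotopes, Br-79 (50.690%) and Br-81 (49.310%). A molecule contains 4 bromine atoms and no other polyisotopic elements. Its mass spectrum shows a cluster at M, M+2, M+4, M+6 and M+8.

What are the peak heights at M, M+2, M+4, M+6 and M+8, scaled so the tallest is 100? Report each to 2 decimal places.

17.61 : 68.53 : 100.00 : 64.85 : 15.77

The 4 Br atoms are independent, so intensities follow the terms of (0.50690 + 0.49310)^4.
P(M) = 0.50690^4 = 0.066022
P(M+2) = 4 × 0.50690^3 × 0.49310^1 = 0.256899
P(M+4) = 6 × 0.50690^2 × 0.49310^2 = 0.374857
P(M+6) = 4 × 0.50690^1 × 0.49310^3 = 0.243101
P(M+8) = 0.49310^4 = 0.059121
The M+4 peak is largest (0.374857); scaling to 100 gives 17.61 : 68.53 : 100.00 : 64.85 : 15.77.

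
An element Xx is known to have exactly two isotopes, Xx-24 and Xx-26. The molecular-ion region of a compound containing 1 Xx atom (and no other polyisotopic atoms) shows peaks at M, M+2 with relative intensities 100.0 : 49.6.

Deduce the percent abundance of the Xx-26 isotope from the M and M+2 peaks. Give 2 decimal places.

Write p for the Xx-24 fraction. I(M+2)/I(M) = [C(1,1)·p^0·(1−p)] / p^1 = 1·(1−p)/p = 49.6/100.0 = 0.4960
(1−p)/p = 0.4960/1 = 0.4960  ⇒  p = 1/(1 + 0.4960) = 0.6684
Xx-24: 66.84%, Xx-26: 33.16%.

33.16%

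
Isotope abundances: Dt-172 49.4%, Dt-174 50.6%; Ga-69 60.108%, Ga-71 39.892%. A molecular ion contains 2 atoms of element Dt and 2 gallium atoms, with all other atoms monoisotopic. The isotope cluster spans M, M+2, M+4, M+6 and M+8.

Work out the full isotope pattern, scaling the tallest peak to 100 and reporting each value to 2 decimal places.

23.76 : 80.21 : 100.00 : 54.53 : 10.98

Element Dt pattern (n=2): 0.244036 : 0.499928 : 0.256036
Gallium pattern (n=2): 0.36129717 : 0.47956567 : 0.15913717
Convolve the two distributions (both contribute in 2-u steps):
  M: 0.244036×0.36129717 = 0.088170
  M+2: 0.244036×0.47956567 + 0.499928×0.36129717 = 0.297654
  M+4: 0.244036×0.15913717 + 0.499928×0.47956567 + 0.256036×0.36129717 = 0.371089
  M+6: 0.499928×0.15913717 + 0.256036×0.47956567 = 0.202343
  M+8: 0.256036×0.15913717 = 0.040745
Scale to base peak (0.371089) = 100: 23.76 : 80.21 : 100.00 : 54.53 : 10.98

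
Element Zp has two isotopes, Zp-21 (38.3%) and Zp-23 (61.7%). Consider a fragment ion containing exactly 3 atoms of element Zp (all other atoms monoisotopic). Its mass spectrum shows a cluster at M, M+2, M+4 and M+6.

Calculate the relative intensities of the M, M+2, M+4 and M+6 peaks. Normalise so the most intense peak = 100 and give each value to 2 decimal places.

12.84 : 62.07 : 100.00 : 53.70

Expanding (0.383 + 0.617)^3:
P(M) = 0.383^3 = 0.056182
P(M+2) = 3 × 0.383^2 × 0.617^1 = 0.271521
P(M+4) = 3 × 0.383^1 × 0.617^2 = 0.437412
P(M+6) = 0.617^3 = 0.234885
The M+4 peak is largest (0.437412); scaling to 100 gives 12.84 : 62.07 : 100.00 : 53.70.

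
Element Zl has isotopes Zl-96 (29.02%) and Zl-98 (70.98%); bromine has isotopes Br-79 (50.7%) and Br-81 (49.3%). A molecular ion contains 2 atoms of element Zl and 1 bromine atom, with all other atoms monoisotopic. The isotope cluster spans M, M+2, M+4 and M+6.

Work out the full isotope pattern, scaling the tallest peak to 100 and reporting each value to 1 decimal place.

Element Zl pattern (n=2): 0.08421604 : 0.41196792 : 0.50381604
Bromine pattern (n=1): 0.5070 : 0.4930
Convolve the two distributions (both contribute in 2-u steps):
  M: 0.08421604×0.5070 = 0.042698
  M+2: 0.08421604×0.4930 + 0.41196792×0.5070 = 0.250386
  M+4: 0.41196792×0.4930 + 0.50381604×0.5070 = 0.458535
  M+6: 0.50381604×0.4930 = 0.248381
Scale to base peak (0.458535) = 100: 9.3 : 54.6 : 100.0 : 54.2

9.3 : 54.6 : 100.0 : 54.2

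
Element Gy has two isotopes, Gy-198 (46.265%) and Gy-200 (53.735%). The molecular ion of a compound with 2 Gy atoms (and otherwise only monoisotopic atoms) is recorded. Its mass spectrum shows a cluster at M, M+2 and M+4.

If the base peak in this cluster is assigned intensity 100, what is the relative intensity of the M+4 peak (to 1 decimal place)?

58.1

Binomial terms of (0.46265 + 0.53735)^2: M 0.2140, M+2 0.4972, M+4 0.2887 → M+2 is the base peak.
P(M+2) = C(2,1) × 0.46265^1 × 0.53735^1 = 2 × 0.46265 × 0.53735 = 0.497210 (base)
P(M+4) = C(2,2) × 0.46265^0 × 0.53735^2 = 1 × 1.0000 × 0.28874502 = 0.288745
Relative intensity = 0.288745 / 0.497210 × 100 = 58.1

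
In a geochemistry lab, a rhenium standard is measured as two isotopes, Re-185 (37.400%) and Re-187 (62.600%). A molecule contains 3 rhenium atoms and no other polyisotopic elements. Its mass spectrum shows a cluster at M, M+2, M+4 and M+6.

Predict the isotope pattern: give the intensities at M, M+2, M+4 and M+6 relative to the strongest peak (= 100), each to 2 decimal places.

11.90 : 59.74 : 100.00 : 55.79

Expanding (0.37400 + 0.62600)^3:
P(M) = 0.37400^3 = 0.052314
P(M+2) = 3 × 0.37400^2 × 0.62600^1 = 0.262687
P(M+4) = 3 × 0.37400^1 × 0.62600^2 = 0.439685
P(M+6) = 0.62600^3 = 0.245314
The M+4 peak is largest (0.439685); scaling to 100 gives 11.90 : 59.74 : 100.00 : 55.79.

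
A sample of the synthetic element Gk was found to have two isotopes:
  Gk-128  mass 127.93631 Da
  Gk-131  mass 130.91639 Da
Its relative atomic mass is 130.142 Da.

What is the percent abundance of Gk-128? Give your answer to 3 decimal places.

With x = fraction of Gk-128 (so Gk-131 is 1 − x):
127.93631·x + 130.91639·(1 − x) = 130.142
(127.93631 − 130.91639)·x = 130.142 − 130.91639
x = -0.77439 / -2.98008 = 0.25986 → 25.986% Gk-128, 74.014% Gk-131.

25.986%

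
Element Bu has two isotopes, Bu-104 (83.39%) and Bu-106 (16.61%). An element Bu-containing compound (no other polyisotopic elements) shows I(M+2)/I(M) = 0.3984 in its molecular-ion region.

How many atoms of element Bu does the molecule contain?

With n Bu atoms, P(M+2)/P(M) = C(n,1)·p^(n−1)q / p^n = n·q/p = n · 0.1661/0.8339.
n = 0.3984 × 0.8339/0.1661 = 2.00 ≈ 2

2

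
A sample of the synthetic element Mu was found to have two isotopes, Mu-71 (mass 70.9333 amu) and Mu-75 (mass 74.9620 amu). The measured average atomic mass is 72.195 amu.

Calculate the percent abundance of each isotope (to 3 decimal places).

Let x be the fractional abundance of Mu-71; then Mu-75 has abundance 1 − x.
70.9333·x + 74.9620·(1 − x) = 72.195
(70.9333 − 74.9620)·x = 72.195 − 74.9620
x = -2.7670 / -4.0287 = 0.68682 → 68.682% Mu-71, 31.318% Mu-75.

Mu-71: 68.682%, Mu-75: 31.318%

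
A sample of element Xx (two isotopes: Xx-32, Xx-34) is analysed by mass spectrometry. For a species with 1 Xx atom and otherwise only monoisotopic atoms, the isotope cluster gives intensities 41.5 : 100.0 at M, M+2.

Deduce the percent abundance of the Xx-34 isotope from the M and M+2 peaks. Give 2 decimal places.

Let p = fractional abundance of Xx-32. I(M+2)/I(M) = [C(1,1)·p^0·(1−p)] / p^1 = 1·(1−p)/p = 100.0/41.5 = 2.4096
(1−p)/p = 2.4096/1 = 2.4096  ⇒  p = 1/(1 + 2.4096) = 0.2933
Xx-32: 29.33%, Xx-34: 70.67%.

70.67%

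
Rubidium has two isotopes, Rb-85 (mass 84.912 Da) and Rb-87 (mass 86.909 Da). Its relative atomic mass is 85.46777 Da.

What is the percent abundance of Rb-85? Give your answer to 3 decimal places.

72.170%

Let x be the fractional abundance of Rb-85; then Rb-87 has abundance 1 − x.
84.912·x + 86.909·(1 − x) = 85.46777
(84.912 − 86.909)·x = 85.46777 − 86.909
x = -1.44123 / -1.997 = 0.72170 → 72.170% Rb-85, 27.830% Rb-87.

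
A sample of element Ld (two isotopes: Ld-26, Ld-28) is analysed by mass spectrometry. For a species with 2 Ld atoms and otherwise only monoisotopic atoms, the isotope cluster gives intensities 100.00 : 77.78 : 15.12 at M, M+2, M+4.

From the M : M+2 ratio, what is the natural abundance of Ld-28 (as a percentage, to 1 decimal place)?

28.0%

If p is the fraction of Ld that is Ld-26, then I(M+2)/I(M) = [C(2,1)·p^1·(1−p)] / p^2 = 2·(1−p)/p = 77.78/100.00 = 0.7778
(1−p)/p = 0.7778/2 = 0.3889  ⇒  p = 1/(1 + 0.3889) = 0.7200
Ld-26: 72.0%, Ld-28: 28.0%.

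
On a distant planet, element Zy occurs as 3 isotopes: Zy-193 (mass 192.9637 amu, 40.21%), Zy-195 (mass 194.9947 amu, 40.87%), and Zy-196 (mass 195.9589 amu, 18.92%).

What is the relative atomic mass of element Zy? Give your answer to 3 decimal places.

Average mass = Σ (abundance × isotope mass) = 0.4021 × 192.9637 + 0.4087 × 194.9947 + 0.1892 × 195.9589
= 77.59070 + 79.69433 + 37.07542 = 194.36045 amu

194.360 amu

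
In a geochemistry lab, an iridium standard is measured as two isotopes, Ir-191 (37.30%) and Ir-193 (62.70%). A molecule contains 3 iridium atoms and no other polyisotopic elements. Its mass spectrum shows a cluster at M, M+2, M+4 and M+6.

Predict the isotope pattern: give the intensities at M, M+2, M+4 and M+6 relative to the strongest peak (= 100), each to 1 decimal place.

Expanding (0.3730 + 0.6270)^3:
P(M) = 0.3730^3 = 0.051895
P(M+2) = 3 × 0.3730^2 × 0.6270^1 = 0.261702
P(M+4) = 3 × 0.3730^1 × 0.6270^2 = 0.439911
P(M+6) = 0.6270^3 = 0.246492
The M+4 peak is largest (0.439911); scaling to 100 gives 11.8 : 59.5 : 100.0 : 56.0.

11.8 : 59.5 : 100.0 : 56.0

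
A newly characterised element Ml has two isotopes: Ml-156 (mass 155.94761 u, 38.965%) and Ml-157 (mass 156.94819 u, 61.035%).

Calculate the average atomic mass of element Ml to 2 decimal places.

Weight each isotope mass by its fractional abundance: 0.38965 × 155.94761 + 0.61035 × 156.94819
= 60.764986 + 95.793328 = 156.558314 u

156.56 u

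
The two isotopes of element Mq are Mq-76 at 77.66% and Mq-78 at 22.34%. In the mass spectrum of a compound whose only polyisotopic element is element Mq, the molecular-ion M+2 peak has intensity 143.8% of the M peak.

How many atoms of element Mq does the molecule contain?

For n independent Mq atoms, I(M+2)/I(M) = n · (abundance Mq-78) / (abundance Mq-76) = n · 0.2234/0.7766.
n = 1.438 × 0.7766/0.2234 = 5.00 ≈ 5

5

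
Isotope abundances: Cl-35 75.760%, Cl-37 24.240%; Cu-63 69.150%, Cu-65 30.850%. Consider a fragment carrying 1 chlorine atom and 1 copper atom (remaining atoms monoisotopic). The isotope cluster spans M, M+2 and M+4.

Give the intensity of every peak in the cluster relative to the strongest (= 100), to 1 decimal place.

Chlorine pattern (n=1): 0.7576 : 0.2424
Copper pattern (n=1): 0.6915 : 0.3085
Convolve the two distributions (both contribute in 2-u steps):
  M: 0.7576×0.6915 = 0.523880
  M+2: 0.7576×0.3085 + 0.2424×0.6915 = 0.401339
  M+4: 0.2424×0.3085 = 0.074780
Scale to base peak (0.523880) = 100: 100.0 : 76.6 : 14.3

100.0 : 76.6 : 14.3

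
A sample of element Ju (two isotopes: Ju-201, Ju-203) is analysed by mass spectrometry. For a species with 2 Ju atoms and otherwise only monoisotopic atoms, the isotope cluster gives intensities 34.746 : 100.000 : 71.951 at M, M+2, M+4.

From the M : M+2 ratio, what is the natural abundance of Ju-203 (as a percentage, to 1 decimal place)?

Let p = fractional abundance of Ju-201. I(M+2)/I(M) = [C(2,1)·p^1·(1−p)] / p^2 = 2·(1−p)/p = 100.000/34.746 = 2.8780
(1−p)/p = 2.8780/2 = 1.4390  ⇒  p = 1/(1 + 1.4390) = 0.4100
Ju-201: 41.0%, Ju-203: 59.0%.

59.0%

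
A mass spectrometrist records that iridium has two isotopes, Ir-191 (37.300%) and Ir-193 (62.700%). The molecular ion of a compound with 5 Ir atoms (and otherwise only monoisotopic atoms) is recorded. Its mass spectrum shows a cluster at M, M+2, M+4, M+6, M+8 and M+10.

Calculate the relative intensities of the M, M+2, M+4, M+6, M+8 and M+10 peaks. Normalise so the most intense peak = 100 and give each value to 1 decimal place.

Each Ir atom is independently Ir-191 (p = 0.37300) or Ir-193 (q = 0.62700); the cluster is the binomial expansion (p + q)^5.
P(M) = 0.37300^5 = 0.007220
P(M+2) = 5 × 0.37300^4 × 0.62700^1 = 0.060684
P(M+4) = 10 × 0.37300^3 × 0.62700^2 = 0.204015
P(M+6) = 10 × 0.37300^2 × 0.62700^3 = 0.342942
P(M+8) = 5 × 0.37300^1 × 0.62700^4 = 0.288237
P(M+10) = 0.62700^5 = 0.096903
The M+6 peak is largest (0.342942); scaling to 100 gives 2.1 : 17.7 : 59.5 : 100.0 : 84.0 : 28.3.

2.1 : 17.7 : 59.5 : 100.0 : 84.0 : 28.3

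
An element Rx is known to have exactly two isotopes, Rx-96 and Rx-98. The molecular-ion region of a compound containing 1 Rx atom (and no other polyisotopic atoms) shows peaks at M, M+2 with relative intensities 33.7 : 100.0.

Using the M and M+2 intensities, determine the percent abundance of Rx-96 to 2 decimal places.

Write p for the Rx-96 fraction. I(M+2)/I(M) = [C(1,1)·p^0·(1−p)] / p^1 = 1·(1−p)/p = 100.0/33.7 = 2.9674
(1−p)/p = 2.9674/1 = 2.9674  ⇒  p = 1/(1 + 2.9674) = 0.2521
Rx-96: 25.21%, Rx-98: 74.79%.

25.21%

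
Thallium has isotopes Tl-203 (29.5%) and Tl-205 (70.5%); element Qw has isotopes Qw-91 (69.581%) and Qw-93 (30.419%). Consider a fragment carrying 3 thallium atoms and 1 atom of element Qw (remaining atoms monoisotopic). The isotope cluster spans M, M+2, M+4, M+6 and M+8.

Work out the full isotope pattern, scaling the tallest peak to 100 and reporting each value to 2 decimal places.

Thallium pattern (n=3): 0.02567237 : 0.18405787 : 0.43986713 : 0.35040263
Element Qw pattern (n=1): 0.69581 : 0.30419
Convolve the two distributions (both contribute in 2-u steps):
  M: 0.02567237×0.69581 = 0.017863
  M+2: 0.02567237×0.30419 + 0.18405787×0.69581 = 0.135879
  M+4: 0.18405787×0.30419 + 0.43986713×0.69581 = 0.362053
  M+6: 0.43986713×0.30419 + 0.35040263×0.69581 = 0.377617
  M+8: 0.35040263×0.30419 = 0.106589
Scale to base peak (0.377617) = 100: 4.73 : 35.98 : 95.88 : 100.00 : 28.23

4.73 : 35.98 : 95.88 : 100.00 : 28.23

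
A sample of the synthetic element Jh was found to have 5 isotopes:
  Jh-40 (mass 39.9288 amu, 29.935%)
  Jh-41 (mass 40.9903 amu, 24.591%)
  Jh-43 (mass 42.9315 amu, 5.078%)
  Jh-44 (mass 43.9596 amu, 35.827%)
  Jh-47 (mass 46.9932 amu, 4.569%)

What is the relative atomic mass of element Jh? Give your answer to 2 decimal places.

42.11 amu

Ar = Σ fᵢ·mᵢ = 0.29935 × 39.9288 + 0.24591 × 40.9903 + 0.05078 × 42.9315 + 0.35827 × 43.9596 + 0.04569 × 46.9932
= 11.95269 + 10.07992 + 2.18006 + 15.74941 + 2.14712 = 42.10920 amu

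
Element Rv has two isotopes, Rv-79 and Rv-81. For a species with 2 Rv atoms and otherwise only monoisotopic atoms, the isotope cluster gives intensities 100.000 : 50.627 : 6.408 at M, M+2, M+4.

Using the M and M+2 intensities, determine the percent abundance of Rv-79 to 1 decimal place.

If p is the fraction of Rv that is Rv-79, then I(M+2)/I(M) = [C(2,1)·p^1·(1−p)] / p^2 = 2·(1−p)/p = 50.627/100.000 = 0.5063
(1−p)/p = 0.5063/2 = 0.2531  ⇒  p = 1/(1 + 0.2531) = 0.7980
Rv-79: 79.8%, Rv-81: 20.2%.

79.8%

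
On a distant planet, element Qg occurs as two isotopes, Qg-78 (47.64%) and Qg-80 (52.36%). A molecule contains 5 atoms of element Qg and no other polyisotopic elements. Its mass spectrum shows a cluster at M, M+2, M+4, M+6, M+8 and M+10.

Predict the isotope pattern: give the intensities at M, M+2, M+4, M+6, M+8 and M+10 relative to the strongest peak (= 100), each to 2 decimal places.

Each Qg atom is independently Qg-78 (p = 0.4764) or Qg-80 (q = 0.5236); the cluster is the binomial expansion (p + q)^5.
P(M) = 0.4764^5 = 0.024539
P(M+2) = 5 × 0.4764^4 × 0.5236^1 = 0.134852
P(M+4) = 10 × 0.4764^3 × 0.5236^2 = 0.296425
P(M+6) = 10 × 0.4764^2 × 0.5236^3 = 0.325794
P(M+8) = 5 × 0.4764^1 × 0.5236^4 = 0.179036
P(M+10) = 0.5236^5 = 0.039355
The M+6 peak is largest (0.325794); scaling to 100 gives 7.53 : 41.39 : 90.99 : 100.00 : 54.95 : 12.08.

7.53 : 41.39 : 90.99 : 100.00 : 54.95 : 12.08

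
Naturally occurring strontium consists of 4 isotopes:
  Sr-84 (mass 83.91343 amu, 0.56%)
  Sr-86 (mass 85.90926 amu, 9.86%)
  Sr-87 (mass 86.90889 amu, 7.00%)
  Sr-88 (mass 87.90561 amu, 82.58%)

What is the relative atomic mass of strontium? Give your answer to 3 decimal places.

Average mass = Σ (abundance × isotope mass) = 0.0056 × 83.91343 + 0.0986 × 85.90926 + 0.0700 × 86.90889 + 0.8258 × 87.90561
= 0.469915 + 8.470653 + 6.083622 + 72.592453 = 87.616643 amu

87.617 amu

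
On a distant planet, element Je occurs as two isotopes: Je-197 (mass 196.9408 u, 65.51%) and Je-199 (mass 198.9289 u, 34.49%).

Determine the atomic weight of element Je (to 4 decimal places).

Weight each isotope mass by its fractional abundance: 0.6551 × 196.9408 + 0.3449 × 198.9289
= 129.01592 + 68.61058 = 197.62650 u

197.6265 u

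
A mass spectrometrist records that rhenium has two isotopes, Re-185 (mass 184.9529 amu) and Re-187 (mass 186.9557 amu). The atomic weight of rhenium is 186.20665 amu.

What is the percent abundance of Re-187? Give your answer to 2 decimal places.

62.60%

With x = fraction of Re-185 (so Re-187 is 1 − x):
184.9529·x + 186.9557·(1 − x) = 186.20665
(184.9529 − 186.9557)·x = 186.20665 − 186.9557
x = -0.74905 / -2.0028 = 0.37400 → 37.40% Re-185, 62.60% Re-187.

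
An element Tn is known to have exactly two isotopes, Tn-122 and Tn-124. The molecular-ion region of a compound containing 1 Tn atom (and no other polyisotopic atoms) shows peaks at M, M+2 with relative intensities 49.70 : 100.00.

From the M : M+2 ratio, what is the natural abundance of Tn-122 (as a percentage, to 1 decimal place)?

Let p = fractional abundance of Tn-122. I(M+2)/I(M) = [C(1,1)·p^0·(1−p)] / p^1 = 1·(1−p)/p = 100.00/49.70 = 2.0121
(1−p)/p = 2.0121/1 = 2.0121  ⇒  p = 1/(1 + 2.0121) = 0.3320
Tn-122: 33.2%, Tn-124: 66.8%.

33.2%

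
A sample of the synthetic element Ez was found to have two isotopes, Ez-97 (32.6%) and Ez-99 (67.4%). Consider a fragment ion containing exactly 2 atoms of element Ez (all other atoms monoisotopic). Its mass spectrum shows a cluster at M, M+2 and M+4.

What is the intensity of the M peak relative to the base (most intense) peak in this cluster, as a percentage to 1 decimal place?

Binomial terms of (0.326 + 0.674)^2: M 0.1063, M+2 0.4394, M+4 0.4543 → M+4 is the base peak.
P(M+4) = C(2,2) × 0.326^0 × 0.674^2 = 1 × 1.0000 × 0.454276 = 0.454276 (base)
P(M) = C(2,0) × 0.326^2 × 0.674^0 = 1 × 0.106276 × 1.0000 = 0.106276
Relative intensity = 0.106276 / 0.454276 × 100 = 23.4

23.4%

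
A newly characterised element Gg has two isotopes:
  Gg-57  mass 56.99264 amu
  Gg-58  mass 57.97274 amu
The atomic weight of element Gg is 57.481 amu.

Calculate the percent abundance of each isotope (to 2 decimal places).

With x = fraction of Gg-57 (so Gg-58 is 1 − x):
56.99264·x + 57.97274·(1 − x) = 57.481
(56.99264 − 57.97274)·x = 57.481 − 57.97274
x = -0.49174 / -0.98010 = 0.50172 → 50.17% Gg-57, 49.83% Gg-58.

Gg-57: 50.17%, Gg-58: 49.83%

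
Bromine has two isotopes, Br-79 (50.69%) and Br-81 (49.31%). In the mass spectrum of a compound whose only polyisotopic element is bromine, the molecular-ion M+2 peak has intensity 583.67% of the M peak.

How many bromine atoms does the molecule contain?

With n Br atoms, P(M+2)/P(M) = C(n,1)·p^(n−1)q / p^n = n·q/p = n · 0.4931/0.5069.
n = 5.8367 × 0.5069/0.4931 = 6.00 ≈ 6

6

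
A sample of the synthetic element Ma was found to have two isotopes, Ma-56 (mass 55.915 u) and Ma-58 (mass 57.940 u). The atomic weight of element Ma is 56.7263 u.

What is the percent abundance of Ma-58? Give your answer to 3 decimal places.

40.064%

With x = fraction of Ma-56 (so Ma-58 is 1 − x):
55.915·x + 57.940·(1 − x) = 56.7263
(55.915 − 57.940)·x = 56.7263 − 57.940
x = -1.2137 / -2.025 = 0.59936 → 59.936% Ma-56, 40.064% Ma-58.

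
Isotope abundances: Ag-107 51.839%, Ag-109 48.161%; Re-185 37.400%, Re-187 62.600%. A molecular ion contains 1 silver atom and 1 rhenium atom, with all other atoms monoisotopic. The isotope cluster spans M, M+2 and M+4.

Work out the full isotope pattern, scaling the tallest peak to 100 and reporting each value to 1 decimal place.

38.4 : 100.0 : 59.7

Silver pattern (n=1): 0.51839 : 0.48161
Rhenium pattern (n=1): 0.3740 : 0.6260
Convolve the two distributions (both contribute in 2-u steps):
  M: 0.51839×0.3740 = 0.193878
  M+2: 0.51839×0.6260 + 0.48161×0.3740 = 0.504634
  M+4: 0.48161×0.6260 = 0.301488
Scale to base peak (0.504634) = 100: 38.4 : 100.0 : 59.7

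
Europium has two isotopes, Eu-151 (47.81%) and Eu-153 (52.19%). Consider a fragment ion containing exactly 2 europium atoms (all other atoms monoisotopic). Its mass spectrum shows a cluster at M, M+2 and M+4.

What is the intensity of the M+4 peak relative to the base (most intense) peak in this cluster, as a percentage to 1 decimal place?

(0.4781 + 0.5219)^2 gives M 0.2286, M+2 0.4990, M+4 0.2724; the largest is M+2.
P(M+2) = C(2,1) × 0.4781^1 × 0.5219^1 = 2 × 0.4781 × 0.5219 = 0.499041 (base)
P(M+4) = C(2,2) × 0.4781^0 × 0.5219^2 = 1 × 1.0000 × 0.27237961 = 0.272380
Relative intensity = 0.272380 / 0.499041 × 100 = 54.6

54.6%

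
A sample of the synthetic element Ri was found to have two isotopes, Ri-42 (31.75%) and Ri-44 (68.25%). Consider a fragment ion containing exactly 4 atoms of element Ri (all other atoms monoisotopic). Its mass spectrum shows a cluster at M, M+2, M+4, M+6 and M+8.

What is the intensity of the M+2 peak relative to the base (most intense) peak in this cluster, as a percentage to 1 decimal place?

(0.3175 + 0.6825)^4 gives M 0.0102, M+2 0.0874, M+4 0.2817, M+6 0.4037, M+8 0.2170; the largest is M+6.
P(M+6) = C(4,3) × 0.3175^1 × 0.6825^3 = 4 × 0.3175 × 0.31791277 = 0.403749 (base)
P(M+2) = C(4,1) × 0.3175^3 × 0.6825^1 = 4 × 0.03200598 × 0.6825 = 0.087376
Relative intensity = 0.087376 / 0.403749 × 100 = 21.6

21.6%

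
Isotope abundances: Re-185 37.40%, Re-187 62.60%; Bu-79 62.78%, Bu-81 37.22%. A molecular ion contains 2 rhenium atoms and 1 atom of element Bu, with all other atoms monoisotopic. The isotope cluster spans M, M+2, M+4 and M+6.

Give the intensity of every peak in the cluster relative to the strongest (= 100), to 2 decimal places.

Rhenium pattern (n=2): 0.139876 : 0.468248 : 0.391876
Element Bu pattern (n=1): 0.6278 : 0.3722
Convolve the two distributions (both contribute in 2-u steps):
  M: 0.139876×0.6278 = 0.087814
  M+2: 0.139876×0.3722 + 0.468248×0.6278 = 0.346028
  M+4: 0.468248×0.3722 + 0.391876×0.6278 = 0.420302
  M+6: 0.391876×0.3722 = 0.145856
Scale to base peak (0.420302) = 100: 20.89 : 82.33 : 100.00 : 34.70

20.89 : 82.33 : 100.00 : 34.70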